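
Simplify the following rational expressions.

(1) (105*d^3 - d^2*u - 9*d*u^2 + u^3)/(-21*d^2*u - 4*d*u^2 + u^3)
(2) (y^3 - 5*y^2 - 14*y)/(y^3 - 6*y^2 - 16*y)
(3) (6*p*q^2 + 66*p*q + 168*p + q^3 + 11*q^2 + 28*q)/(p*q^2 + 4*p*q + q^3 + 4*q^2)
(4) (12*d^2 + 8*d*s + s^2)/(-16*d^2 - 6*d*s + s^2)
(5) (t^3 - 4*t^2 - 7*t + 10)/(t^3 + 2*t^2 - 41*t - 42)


(1) = (-5*d + u)/u
(2) = (y - 7)/(y - 8)
(3) = (6*p*q + 42*p + q^2 + 7*q)/(p*q + q^2)
(4) = (6*d + s)/(-8*d + s)
(5) = (t^3 - 4*t^2 - 7*t + 10)/(t^3 + 2*t^2 - 41*t - 42)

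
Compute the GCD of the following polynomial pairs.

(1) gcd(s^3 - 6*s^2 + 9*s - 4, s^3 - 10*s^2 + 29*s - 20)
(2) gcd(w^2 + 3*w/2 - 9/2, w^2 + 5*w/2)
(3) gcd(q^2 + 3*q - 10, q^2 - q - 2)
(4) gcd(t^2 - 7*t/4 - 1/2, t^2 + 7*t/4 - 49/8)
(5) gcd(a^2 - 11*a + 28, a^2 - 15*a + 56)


(1) = gcd((s - 4)*(s - 1)^2, (s - 5)*(s - 4)*(s - 1)) = s^2 - 5*s + 4
(2) = gcd((w - 3/2)*(w + 3), w*(w + 5/2)) = 1
(3) = gcd((q - 2)*(q + 5), (q - 2)*(q + 1)) = q - 2
(4) = gcd((t - 2)*(t + 1/4), (t - 7/4)*(t + 7/2)) = 1
(5) = gcd((a - 7)*(a - 4), (a - 8)*(a - 7)) = a - 7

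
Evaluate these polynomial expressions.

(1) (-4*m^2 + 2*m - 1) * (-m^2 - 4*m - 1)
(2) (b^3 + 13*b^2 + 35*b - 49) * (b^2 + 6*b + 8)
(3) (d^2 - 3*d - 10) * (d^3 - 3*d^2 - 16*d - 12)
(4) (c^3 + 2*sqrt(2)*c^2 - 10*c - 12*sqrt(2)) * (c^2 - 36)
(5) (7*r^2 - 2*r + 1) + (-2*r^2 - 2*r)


(1) = 4*m^4 + 14*m^3 - 3*m^2 + 2*m + 1
(2) = b^5 + 19*b^4 + 121*b^3 + 265*b^2 - 14*b - 392
(3) = d^5 - 6*d^4 - 17*d^3 + 66*d^2 + 196*d + 120
(4) = c^5 + 2*sqrt(2)*c^4 - 46*c^3 - 84*sqrt(2)*c^2 + 360*c + 432*sqrt(2)
(5) = 5*r^2 - 4*r + 1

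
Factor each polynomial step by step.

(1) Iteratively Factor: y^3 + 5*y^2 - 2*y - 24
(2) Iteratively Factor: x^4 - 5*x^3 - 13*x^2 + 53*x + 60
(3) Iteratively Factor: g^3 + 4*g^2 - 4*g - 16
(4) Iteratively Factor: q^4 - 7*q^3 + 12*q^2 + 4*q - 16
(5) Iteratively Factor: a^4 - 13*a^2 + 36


(1) = (y + 3)*(y^2 + 2*y - 8) = (y + 3)*(y + 4)*(y - 2)
(2) = (x + 3)*(x^3 - 8*x^2 + 11*x + 20) = (x + 1)*(x + 3)*(x^2 - 9*x + 20) = (x - 5)*(x + 1)*(x + 3)*(x - 4)
(3) = (g + 4)*(g^2 - 4) = (g - 2)*(g + 4)*(g + 2)
(4) = (q - 2)*(q^3 - 5*q^2 + 2*q + 8) = (q - 2)^2*(q^2 - 3*q - 4) = (q - 2)^2*(q + 1)*(q - 4)
(5) = (a - 3)*(a^3 + 3*a^2 - 4*a - 12) = (a - 3)*(a + 3)*(a^2 - 4) = (a - 3)*(a + 2)*(a + 3)*(a - 2)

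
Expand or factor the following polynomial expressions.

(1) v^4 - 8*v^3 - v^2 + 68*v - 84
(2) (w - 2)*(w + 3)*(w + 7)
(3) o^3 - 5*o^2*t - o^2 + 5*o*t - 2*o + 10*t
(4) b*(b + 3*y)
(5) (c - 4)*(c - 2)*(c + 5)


(1) = (v - 7)*(v - 2)^2*(v + 3)
(2) = w^3 + 8*w^2 + w - 42
(3) = (o - 2)*(o + 1)*(o - 5*t)
(4) = b^2 + 3*b*y
(5) = c^3 - c^2 - 22*c + 40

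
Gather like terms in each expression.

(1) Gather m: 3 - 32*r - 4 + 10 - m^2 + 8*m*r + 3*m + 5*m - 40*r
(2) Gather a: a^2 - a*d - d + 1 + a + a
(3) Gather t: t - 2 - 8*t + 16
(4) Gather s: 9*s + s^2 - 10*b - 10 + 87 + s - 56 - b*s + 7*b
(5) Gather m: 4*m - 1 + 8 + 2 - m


(1) = -m^2 + m*(8*r + 8) - 72*r + 9
(2) = a^2 + a*(2 - d) - d + 1
(3) = 14 - 7*t
(4) = -3*b + s^2 + s*(10 - b) + 21
(5) = 3*m + 9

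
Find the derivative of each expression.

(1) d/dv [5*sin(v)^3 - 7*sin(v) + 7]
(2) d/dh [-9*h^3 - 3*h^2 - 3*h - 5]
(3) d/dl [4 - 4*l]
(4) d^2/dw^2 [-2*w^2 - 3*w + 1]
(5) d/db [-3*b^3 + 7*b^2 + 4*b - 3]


(1) = (15*sin(v)^2 - 7)*cos(v)
(2) = -27*h^2 - 6*h - 3
(3) = -4
(4) = -4
(5) = -9*b^2 + 14*b + 4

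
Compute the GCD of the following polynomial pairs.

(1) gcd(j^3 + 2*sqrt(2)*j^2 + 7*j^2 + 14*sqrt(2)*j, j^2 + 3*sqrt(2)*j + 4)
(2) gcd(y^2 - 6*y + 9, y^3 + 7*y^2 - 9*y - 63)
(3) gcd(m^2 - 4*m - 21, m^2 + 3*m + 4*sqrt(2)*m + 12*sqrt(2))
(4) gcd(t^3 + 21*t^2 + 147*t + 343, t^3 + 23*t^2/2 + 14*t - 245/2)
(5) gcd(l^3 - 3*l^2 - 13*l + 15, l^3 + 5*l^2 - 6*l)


(1) = gcd(j*(j + 7)*(j + 2*sqrt(2)), (j + sqrt(2))*(j + 2*sqrt(2))) = j + 2*sqrt(2)
(2) = gcd((y - 3)^2, (y - 3)*(y + 3)*(y + 7)) = y - 3
(3) = gcd((m - 7)*(m + 3), (m + 3)*(m + 4*sqrt(2))) = m + 3
(4) = gcd((t + 7)^3, (t - 5/2)*(t + 7)^2) = t^2 + 14*t + 49
(5) = l - 1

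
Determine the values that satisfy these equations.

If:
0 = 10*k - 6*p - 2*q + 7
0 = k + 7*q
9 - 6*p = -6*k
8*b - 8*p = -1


Then:
b = 221/120
k = 7/15
p = 59/30
q = -1/15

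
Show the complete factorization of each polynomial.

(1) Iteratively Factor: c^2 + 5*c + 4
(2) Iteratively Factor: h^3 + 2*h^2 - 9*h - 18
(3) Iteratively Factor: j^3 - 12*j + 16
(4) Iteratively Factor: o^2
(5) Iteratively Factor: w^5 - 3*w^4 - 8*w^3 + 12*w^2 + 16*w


(1) = (c + 1)*(c + 4)
(2) = (h - 3)*(h^2 + 5*h + 6) = (h - 3)*(h + 3)*(h + 2)
(3) = (j + 4)*(j^2 - 4*j + 4) = (j - 2)*(j + 4)*(j - 2)
(4) = (o)*(o)
(5) = (w)*(w^4 - 3*w^3 - 8*w^2 + 12*w + 16) = w*(w - 2)*(w^3 - w^2 - 10*w - 8) = w*(w - 2)*(w + 1)*(w^2 - 2*w - 8) = w*(w - 4)*(w - 2)*(w + 1)*(w + 2)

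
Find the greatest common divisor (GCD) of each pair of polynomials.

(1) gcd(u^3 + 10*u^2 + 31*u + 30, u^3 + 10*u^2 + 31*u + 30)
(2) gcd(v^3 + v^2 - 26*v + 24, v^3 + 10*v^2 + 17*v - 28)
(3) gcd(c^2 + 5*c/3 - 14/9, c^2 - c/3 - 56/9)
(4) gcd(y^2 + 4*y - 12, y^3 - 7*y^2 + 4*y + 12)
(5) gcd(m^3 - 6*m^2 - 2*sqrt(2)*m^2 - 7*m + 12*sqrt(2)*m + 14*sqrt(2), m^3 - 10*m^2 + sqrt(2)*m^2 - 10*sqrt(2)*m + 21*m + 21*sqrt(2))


(1) = u^3 + 10*u^2 + 31*u + 30
(2) = gcd((v - 4)*(v - 1)*(v + 6), (v - 1)*(v + 4)*(v + 7)) = v - 1
(3) = c + 7/3
(4) = gcd((y - 2)*(y + 6), (y - 6)*(y - 2)*(y + 1)) = y - 2
(5) = m - 7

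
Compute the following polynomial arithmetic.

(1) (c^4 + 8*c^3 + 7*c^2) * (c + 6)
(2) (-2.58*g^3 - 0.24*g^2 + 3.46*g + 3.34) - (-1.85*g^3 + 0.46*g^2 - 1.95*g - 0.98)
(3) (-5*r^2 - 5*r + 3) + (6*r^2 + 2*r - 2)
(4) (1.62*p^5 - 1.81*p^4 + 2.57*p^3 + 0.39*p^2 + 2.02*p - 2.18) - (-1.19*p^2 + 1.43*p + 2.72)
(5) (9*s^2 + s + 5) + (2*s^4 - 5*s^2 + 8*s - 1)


(1) = c^5 + 14*c^4 + 55*c^3 + 42*c^2
(2) = -0.73*g^3 - 0.7*g^2 + 5.41*g + 4.32
(3) = r^2 - 3*r + 1
(4) = 1.62*p^5 - 1.81*p^4 + 2.57*p^3 + 1.58*p^2 + 0.59*p - 4.9
(5) = 2*s^4 + 4*s^2 + 9*s + 4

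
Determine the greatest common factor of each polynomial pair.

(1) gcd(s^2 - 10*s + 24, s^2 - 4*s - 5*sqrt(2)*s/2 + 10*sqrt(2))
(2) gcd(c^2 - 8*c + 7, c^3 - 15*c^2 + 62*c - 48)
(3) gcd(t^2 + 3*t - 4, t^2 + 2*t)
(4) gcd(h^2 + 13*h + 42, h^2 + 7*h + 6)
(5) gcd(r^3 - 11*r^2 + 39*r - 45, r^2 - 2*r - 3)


(1) = s - 4
(2) = gcd((c - 7)*(c - 1), (c - 8)*(c - 6)*(c - 1)) = c - 1
(3) = 1
(4) = h + 6
(5) = gcd((r - 5)*(r - 3)^2, (r - 3)*(r + 1)) = r - 3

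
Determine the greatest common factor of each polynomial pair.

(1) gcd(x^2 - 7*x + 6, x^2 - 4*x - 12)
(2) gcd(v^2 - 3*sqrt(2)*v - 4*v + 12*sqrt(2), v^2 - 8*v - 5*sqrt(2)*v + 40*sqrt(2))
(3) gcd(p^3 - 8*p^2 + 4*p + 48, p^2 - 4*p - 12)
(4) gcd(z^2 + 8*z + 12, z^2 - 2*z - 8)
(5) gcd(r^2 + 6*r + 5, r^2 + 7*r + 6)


(1) = gcd((x - 6)*(x - 1), (x - 6)*(x + 2)) = x - 6
(2) = gcd((v - 4)*(v - 3*sqrt(2)), (v - 8)*(v - 5*sqrt(2))) = 1
(3) = gcd((p - 6)*(p - 4)*(p + 2), (p - 6)*(p + 2)) = p^2 - 4*p - 12
(4) = z + 2
(5) = gcd((r + 1)*(r + 5), (r + 1)*(r + 6)) = r + 1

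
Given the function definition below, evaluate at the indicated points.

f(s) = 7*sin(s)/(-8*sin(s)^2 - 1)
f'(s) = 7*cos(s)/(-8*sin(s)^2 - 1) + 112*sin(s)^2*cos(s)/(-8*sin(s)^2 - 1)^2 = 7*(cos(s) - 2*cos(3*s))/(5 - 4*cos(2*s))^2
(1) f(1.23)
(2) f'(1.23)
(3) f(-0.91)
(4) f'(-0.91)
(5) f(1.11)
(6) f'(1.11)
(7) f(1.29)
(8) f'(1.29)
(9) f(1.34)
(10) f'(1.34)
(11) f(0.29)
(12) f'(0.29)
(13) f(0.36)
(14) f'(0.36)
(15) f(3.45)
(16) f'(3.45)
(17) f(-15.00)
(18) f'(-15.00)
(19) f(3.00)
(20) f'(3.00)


(1) = -0.81
(2) = 0.22
(3) = 0.92
(4) = 0.48
(5) = -0.85
(6) = 0.31
(7) = -0.80
(8) = 0.18
(9) = -0.79
(10) = 0.14
(11) = -1.21
(12) = -0.85
(13) = -1.24
(14) = -0.01
(15) = 1.22
(16) = 0.58
(17) = 1.04
(18) = -0.66
(19) = -0.85
(20) = 4.33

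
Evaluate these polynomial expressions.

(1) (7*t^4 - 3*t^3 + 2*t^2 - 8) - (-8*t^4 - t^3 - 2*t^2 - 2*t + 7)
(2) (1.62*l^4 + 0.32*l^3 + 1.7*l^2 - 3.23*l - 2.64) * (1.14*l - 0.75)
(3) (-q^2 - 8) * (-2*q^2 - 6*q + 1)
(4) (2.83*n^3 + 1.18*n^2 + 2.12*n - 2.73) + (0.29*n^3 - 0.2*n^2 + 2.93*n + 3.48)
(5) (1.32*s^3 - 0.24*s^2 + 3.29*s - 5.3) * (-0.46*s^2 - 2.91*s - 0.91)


(1) = 15*t^4 - 2*t^3 + 4*t^2 + 2*t - 15
(2) = 1.8468*l^5 - 0.8502*l^4 + 1.698*l^3 - 4.9572*l^2 - 0.5871*l + 1.98
(3) = 2*q^4 + 6*q^3 + 15*q^2 + 48*q - 8
(4) = 3.12*n^3 + 0.98*n^2 + 5.05*n + 0.75
(5) = -0.6072*s^5 - 3.7308*s^4 - 2.0162*s^3 - 6.9175*s^2 + 12.4291*s + 4.823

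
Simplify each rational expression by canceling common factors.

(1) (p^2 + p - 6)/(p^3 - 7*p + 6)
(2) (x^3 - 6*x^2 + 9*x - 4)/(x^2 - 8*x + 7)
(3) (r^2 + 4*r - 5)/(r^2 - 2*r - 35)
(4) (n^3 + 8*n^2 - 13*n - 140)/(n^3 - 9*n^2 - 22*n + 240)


(1) = 1/(p - 1)
(2) = (x^2 - 5*x + 4)/(x - 7)
(3) = (r - 1)/(r - 7)
(4) = (n^2 + 3*n - 28)/(n^2 - 14*n + 48)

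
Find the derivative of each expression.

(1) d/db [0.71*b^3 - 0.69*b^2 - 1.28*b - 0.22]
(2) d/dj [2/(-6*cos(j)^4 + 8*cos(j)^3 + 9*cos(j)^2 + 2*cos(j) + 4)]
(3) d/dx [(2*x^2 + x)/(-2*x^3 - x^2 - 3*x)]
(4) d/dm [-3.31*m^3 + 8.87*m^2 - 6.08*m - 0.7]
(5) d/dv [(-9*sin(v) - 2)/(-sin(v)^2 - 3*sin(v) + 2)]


(1) = 2.13*b^2 - 1.38*b - 1.28
(2) = 4*(6*cos(2*j) - 3*cos(3*j) + 7)*sin(j)/(-6*cos(j)^4 + 8*cos(j)^3 + 9*cos(j)^2 + 2*cos(j) + 4)^2
(3) = (4*x^2 + 4*x - 5)/(4*x^4 + 4*x^3 + 13*x^2 + 6*x + 9)
(4) = -9.93*m^2 + 17.74*m - 6.08
(5) = (-4*sin(v) + 9*cos(v)^2 - 33)*cos(v)/(sin(v)^2 + 3*sin(v) - 2)^2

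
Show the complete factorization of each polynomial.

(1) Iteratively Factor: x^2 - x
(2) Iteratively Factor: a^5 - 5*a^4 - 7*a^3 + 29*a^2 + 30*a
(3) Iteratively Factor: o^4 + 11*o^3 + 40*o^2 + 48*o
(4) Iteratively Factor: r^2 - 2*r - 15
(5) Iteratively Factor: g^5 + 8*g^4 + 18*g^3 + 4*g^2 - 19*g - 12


(1) = (x - 1)*(x)
(2) = (a - 3)*(a^4 - 2*a^3 - 13*a^2 - 10*a) = (a - 5)*(a - 3)*(a^3 + 3*a^2 + 2*a) = (a - 5)*(a - 3)*(a + 1)*(a^2 + 2*a) = (a - 5)*(a - 3)*(a + 1)*(a + 2)*(a)
(3) = (o + 4)*(o^3 + 7*o^2 + 12*o) = (o + 4)^2*(o^2 + 3*o) = (o + 3)*(o + 4)^2*(o)
(4) = (r + 3)*(r - 5)
(5) = (g + 1)*(g^4 + 7*g^3 + 11*g^2 - 7*g - 12) = (g + 1)*(g + 4)*(g^3 + 3*g^2 - g - 3) = (g + 1)*(g + 3)*(g + 4)*(g^2 - 1) = (g + 1)^2*(g + 3)*(g + 4)*(g - 1)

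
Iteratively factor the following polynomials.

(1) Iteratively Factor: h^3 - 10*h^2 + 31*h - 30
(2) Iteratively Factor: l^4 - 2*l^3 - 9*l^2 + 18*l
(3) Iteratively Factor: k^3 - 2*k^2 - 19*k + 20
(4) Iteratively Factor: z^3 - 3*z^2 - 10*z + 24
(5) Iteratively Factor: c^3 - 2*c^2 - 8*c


(1) = (h - 2)*(h^2 - 8*h + 15) = (h - 3)*(h - 2)*(h - 5)
(2) = (l - 2)*(l^3 - 9*l) = l*(l - 2)*(l^2 - 9) = l*(l - 3)*(l - 2)*(l + 3)
(3) = (k - 5)*(k^2 + 3*k - 4) = (k - 5)*(k + 4)*(k - 1)
(4) = (z + 3)*(z^2 - 6*z + 8) = (z - 2)*(z + 3)*(z - 4)
(5) = (c)*(c^2 - 2*c - 8) = c*(c + 2)*(c - 4)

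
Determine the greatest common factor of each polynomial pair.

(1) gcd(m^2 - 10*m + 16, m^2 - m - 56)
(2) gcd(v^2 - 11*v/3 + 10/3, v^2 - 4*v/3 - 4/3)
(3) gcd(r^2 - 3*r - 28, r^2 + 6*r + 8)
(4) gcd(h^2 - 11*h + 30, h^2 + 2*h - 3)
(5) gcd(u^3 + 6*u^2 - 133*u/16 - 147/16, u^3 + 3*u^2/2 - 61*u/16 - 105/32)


(1) = gcd((m - 8)*(m - 2), (m - 8)*(m + 7)) = m - 8
(2) = gcd((v - 2)*(v - 5/3), (v - 2)*(v + 2/3)) = v - 2
(3) = r + 4
(4) = gcd((h - 6)*(h - 5), (h - 1)*(h + 3)) = 1
(5) = u^2 - u - 21/16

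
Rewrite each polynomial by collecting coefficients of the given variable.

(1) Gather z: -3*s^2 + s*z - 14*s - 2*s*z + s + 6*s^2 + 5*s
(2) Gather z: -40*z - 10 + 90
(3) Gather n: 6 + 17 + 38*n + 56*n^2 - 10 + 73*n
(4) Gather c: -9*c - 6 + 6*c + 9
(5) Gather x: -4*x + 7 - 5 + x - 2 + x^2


(1) = 3*s^2 - s*z - 8*s
(2) = 80 - 40*z
(3) = 56*n^2 + 111*n + 13
(4) = 3 - 3*c
(5) = x^2 - 3*x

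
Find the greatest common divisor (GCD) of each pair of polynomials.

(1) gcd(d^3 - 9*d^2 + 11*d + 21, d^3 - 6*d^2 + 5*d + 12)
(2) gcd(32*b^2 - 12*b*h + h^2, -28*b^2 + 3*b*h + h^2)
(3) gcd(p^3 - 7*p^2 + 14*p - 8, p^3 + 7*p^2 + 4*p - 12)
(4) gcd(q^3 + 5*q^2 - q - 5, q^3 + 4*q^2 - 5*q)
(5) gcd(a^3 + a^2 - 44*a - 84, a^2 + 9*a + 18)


(1) = gcd((d - 7)*(d - 3)*(d + 1), (d - 4)*(d - 3)*(d + 1)) = d^2 - 2*d - 3
(2) = gcd((-8*b + h)*(-4*b + h), (-4*b + h)*(7*b + h)) = 4*b - h
(3) = p - 1
(4) = q^2 + 4*q - 5
(5) = a + 6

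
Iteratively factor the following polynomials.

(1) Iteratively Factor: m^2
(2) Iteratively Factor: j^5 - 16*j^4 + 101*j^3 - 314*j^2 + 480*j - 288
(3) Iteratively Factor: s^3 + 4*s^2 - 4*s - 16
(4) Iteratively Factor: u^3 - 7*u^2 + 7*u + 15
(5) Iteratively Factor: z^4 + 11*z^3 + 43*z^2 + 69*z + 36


(1) = (m)*(m)
(2) = (j - 2)*(j^4 - 14*j^3 + 73*j^2 - 168*j + 144) = (j - 3)*(j - 2)*(j^3 - 11*j^2 + 40*j - 48) = (j - 4)*(j - 3)*(j - 2)*(j^2 - 7*j + 12) = (j - 4)*(j - 3)^2*(j - 2)*(j - 4)
(3) = (s - 2)*(s^2 + 6*s + 8) = (s - 2)*(s + 4)*(s + 2)
(4) = (u + 1)*(u^2 - 8*u + 15) = (u - 3)*(u + 1)*(u - 5)
(5) = (z + 3)*(z^3 + 8*z^2 + 19*z + 12) = (z + 3)*(z + 4)*(z^2 + 4*z + 3) = (z + 1)*(z + 3)*(z + 4)*(z + 3)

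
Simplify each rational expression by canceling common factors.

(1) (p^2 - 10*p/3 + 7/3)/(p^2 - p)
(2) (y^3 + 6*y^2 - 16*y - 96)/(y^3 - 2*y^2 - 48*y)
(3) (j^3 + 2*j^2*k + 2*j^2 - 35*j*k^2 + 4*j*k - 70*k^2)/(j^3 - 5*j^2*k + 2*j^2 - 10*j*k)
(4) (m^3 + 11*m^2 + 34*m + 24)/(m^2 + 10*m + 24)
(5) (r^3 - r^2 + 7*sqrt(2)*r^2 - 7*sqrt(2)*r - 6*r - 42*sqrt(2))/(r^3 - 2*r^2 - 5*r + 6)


(1) = (3*p - 7)/(3*p)
(2) = (y^2 - 16)/(y^2 - 8*y)
(3) = (j + 7*k)/j
(4) = m + 1
(5) = (r + 7*sqrt(2))/(r - 1)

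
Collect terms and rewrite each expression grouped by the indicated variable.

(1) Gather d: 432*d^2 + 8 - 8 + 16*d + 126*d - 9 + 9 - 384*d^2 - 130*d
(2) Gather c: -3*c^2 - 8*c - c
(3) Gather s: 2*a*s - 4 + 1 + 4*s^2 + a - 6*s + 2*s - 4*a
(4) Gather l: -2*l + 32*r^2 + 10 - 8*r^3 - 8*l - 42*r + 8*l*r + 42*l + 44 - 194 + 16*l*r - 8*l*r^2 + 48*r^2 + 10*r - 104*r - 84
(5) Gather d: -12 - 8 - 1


(1) = 48*d^2 + 12*d
(2) = -3*c^2 - 9*c
(3) = -3*a + 4*s^2 + s*(2*a - 4) - 3
(4) = l*(-8*r^2 + 24*r + 32) - 8*r^3 + 80*r^2 - 136*r - 224
(5) = -21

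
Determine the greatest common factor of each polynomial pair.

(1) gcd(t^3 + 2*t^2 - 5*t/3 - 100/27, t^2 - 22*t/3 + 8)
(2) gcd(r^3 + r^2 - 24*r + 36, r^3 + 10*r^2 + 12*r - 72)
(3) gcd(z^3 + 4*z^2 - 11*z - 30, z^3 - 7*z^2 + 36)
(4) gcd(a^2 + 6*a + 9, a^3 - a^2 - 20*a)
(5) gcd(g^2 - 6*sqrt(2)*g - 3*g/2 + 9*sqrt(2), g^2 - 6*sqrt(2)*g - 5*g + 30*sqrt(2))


(1) = gcd((t - 4/3)*(t + 5/3)^2, (t - 6)*(t - 4/3)) = t - 4/3
(2) = gcd((r - 3)*(r - 2)*(r + 6), (r - 2)*(r + 6)^2) = r^2 + 4*r - 12
(3) = gcd((z - 3)*(z + 2)*(z + 5), (z - 6)*(z - 3)*(z + 2)) = z^2 - z - 6
(4) = 1
(5) = g - 6*sqrt(2)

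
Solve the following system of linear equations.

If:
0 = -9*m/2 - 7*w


Then:
m = -14*w/9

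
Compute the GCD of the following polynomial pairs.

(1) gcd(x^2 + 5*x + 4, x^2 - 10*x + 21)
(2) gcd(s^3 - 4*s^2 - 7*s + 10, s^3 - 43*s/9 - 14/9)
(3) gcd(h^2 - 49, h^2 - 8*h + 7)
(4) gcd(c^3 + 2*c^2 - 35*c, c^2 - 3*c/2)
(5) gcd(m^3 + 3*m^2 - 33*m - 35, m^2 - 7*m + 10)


(1) = gcd((x + 1)*(x + 4), (x - 7)*(x - 3)) = 1
(2) = gcd((s - 5)*(s - 1)*(s + 2), (s - 7/3)*(s + 1/3)*(s + 2)) = s + 2
(3) = h - 7
(4) = c
(5) = m - 5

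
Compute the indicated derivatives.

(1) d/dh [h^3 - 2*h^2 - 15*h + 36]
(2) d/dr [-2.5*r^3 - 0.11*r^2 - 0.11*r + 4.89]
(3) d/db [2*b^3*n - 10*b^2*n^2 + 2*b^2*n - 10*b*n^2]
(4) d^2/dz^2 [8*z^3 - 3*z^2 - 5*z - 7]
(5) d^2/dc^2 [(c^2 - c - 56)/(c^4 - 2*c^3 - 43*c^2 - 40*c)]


(1) = 3*h^2 - 4*h - 15
(2) = -7.5*r^2 - 0.22*r - 0.11
(3) = 2*n*(3*b^2 - 10*b*n + 2*b - 5*n)
(4) = 48*z - 6
(5) = 2*(3*c^5 + 60*c^4 + 367*c^3 + 861*c^2 + 630*c + 175)/(c^3*(c^6 + 18*c^5 + 123*c^4 + 396*c^3 + 615*c^2 + 450*c + 125))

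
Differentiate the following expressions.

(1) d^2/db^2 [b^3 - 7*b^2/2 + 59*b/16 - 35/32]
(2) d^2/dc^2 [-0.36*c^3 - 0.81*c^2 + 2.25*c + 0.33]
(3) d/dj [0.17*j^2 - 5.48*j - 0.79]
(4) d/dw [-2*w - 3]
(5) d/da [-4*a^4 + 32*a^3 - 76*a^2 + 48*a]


(1) = 6*b - 7
(2) = -2.16*c - 1.62
(3) = 0.34*j - 5.48
(4) = -2
(5) = -16*a^3 + 96*a^2 - 152*a + 48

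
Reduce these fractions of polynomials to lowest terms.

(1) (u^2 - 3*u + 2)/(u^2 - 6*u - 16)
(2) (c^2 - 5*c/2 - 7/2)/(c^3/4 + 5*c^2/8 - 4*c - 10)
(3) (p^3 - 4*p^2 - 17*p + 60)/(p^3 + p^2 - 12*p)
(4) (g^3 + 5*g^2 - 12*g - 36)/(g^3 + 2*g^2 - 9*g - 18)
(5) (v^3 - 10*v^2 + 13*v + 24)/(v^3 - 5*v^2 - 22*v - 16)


(1) = (u^2 - 3*u + 2)/(u^2 - 6*u - 16)
(2) = (8*c^2 - 20*c - 28)/(2*c^3 + 5*c^2 - 32*c - 80)
(3) = (p - 5)/p
(4) = (g + 6)/(g + 3)
(5) = (v - 3)/(v + 2)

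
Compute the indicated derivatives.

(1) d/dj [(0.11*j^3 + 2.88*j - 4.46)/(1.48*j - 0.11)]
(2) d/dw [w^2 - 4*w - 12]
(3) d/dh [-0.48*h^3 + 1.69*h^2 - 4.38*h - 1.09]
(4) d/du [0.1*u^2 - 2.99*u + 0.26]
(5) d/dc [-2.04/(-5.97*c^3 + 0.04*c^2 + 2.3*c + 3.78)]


(1) = (0.3256*j^3 - 0.0363*j^2 + 6.284)/(2.1904*j^2 - 0.3256*j + 0.0121)
(2) = 2*w - 4
(3) = -1.44*h^2 + 3.38*h - 4.38
(4) = 0.2*u - 2.99
(5) = (-36.5364*c^2 + 0.1632*c + 4.692)/(-5.97*c^3 + 0.04*c^2 + 2.3*c + 3.78)^2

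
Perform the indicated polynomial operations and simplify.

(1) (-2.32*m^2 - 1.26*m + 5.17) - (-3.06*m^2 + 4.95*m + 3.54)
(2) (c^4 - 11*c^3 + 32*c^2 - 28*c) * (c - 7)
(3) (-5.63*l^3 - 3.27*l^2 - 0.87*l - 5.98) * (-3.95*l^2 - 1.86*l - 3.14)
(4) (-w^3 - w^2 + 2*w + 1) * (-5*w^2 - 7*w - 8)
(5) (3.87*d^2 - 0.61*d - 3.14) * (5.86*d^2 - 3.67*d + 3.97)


(1) = 0.74*m^2 - 6.21*m + 1.63
(2) = c^5 - 18*c^4 + 109*c^3 - 252*c^2 + 196*c
(3) = 22.2385*l^5 + 23.3883*l^4 + 27.1969*l^3 + 35.507*l^2 + 13.8546*l + 18.7772
(4) = 5*w^5 + 12*w^4 + 5*w^3 - 11*w^2 - 23*w - 8
(5) = 22.6782*d^4 - 17.7775*d^3 - 0.7978*d^2 + 9.1021*d - 12.4658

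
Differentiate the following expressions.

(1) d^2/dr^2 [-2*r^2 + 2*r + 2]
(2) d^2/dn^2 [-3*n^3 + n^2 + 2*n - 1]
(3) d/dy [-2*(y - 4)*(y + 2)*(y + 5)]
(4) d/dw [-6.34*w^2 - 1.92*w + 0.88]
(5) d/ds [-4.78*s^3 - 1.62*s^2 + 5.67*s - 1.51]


(1) = -4
(2) = 2 - 18*n
(3) = -6*y^2 - 12*y + 36
(4) = -12.68*w - 1.92
(5) = -14.34*s^2 - 3.24*s + 5.67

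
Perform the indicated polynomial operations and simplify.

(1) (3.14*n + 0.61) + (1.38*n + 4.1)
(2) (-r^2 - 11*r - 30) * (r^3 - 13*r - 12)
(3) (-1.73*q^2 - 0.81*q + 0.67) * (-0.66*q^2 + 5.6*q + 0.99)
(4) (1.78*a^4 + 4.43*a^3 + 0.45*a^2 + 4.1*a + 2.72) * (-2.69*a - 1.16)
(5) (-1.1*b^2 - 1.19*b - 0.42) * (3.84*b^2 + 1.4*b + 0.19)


(1) = 4.52*n + 4.71
(2) = -r^5 - 11*r^4 - 17*r^3 + 155*r^2 + 522*r + 360
(3) = 1.1418*q^4 - 9.1534*q^3 - 6.6909*q^2 + 2.9501*q + 0.6633
(4) = -4.7882*a^5 - 13.9815*a^4 - 6.3493*a^3 - 11.551*a^2 - 12.0728*a - 3.1552
(5) = -4.224*b^4 - 6.1096*b^3 - 3.4878*b^2 - 0.8141*b - 0.0798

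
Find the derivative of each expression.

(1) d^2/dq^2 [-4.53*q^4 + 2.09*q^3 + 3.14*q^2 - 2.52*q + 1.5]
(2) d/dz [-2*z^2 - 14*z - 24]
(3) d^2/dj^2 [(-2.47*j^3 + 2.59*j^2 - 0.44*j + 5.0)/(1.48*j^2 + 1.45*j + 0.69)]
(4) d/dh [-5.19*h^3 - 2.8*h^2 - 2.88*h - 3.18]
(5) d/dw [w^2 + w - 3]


(1) = -54.36*q^2 + 12.54*q + 6.28
(2) = -4*z - 14
(3) = (-18.385454*j^3 + 35.015142*j^2 + 60.020166*j + 14.159638)/(3.241792*j^6 + 9.52824*j^5 + 13.869228*j^4 + 11.933065*j^3 + 6.466059*j^2 + 2.071035*j + 0.328509)
(4) = -15.57*h^2 - 5.6*h - 2.88
(5) = 2*w + 1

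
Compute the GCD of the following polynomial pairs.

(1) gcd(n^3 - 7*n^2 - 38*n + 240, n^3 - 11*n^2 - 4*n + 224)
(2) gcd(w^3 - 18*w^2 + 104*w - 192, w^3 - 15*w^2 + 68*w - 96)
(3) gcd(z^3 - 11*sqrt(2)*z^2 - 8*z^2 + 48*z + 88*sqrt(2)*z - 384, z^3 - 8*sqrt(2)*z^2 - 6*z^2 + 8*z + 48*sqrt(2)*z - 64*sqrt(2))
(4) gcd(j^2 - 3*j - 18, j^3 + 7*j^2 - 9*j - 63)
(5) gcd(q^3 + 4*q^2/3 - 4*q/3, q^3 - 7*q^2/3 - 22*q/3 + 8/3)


(1) = gcd((n - 8)*(n - 5)*(n + 6), (n - 8)*(n - 7)*(n + 4)) = n - 8
(2) = gcd((w - 8)*(w - 6)*(w - 4), (w - 8)*(w - 4)*(w - 3)) = w^2 - 12*w + 32
(3) = z - 8*sqrt(2)
(4) = gcd((j - 6)*(j + 3), (j - 3)*(j + 3)*(j + 7)) = j + 3
(5) = gcd(q*(q - 2/3)*(q + 2), (q - 4)*(q - 1/3)*(q + 2)) = q + 2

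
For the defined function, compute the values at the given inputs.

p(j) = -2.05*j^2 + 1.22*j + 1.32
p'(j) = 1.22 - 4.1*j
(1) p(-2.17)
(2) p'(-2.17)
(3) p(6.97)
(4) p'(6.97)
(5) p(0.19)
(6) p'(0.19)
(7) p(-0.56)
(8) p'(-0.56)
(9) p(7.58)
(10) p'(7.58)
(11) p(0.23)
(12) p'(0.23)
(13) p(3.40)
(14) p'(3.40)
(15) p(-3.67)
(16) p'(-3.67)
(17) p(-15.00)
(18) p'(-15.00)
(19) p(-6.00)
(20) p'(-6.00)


(1) = -10.98
(2) = 10.12
(3) = -89.77
(4) = -27.36
(5) = 1.48
(6) = 0.44
(7) = -0.01
(8) = 3.52
(9) = -107.22
(10) = -29.86
(11) = 1.49
(12) = 0.28
(13) = -18.23
(14) = -12.72
(15) = -30.77
(16) = 16.27
(17) = -478.23
(18) = 62.72
(19) = -79.80
(20) = 25.82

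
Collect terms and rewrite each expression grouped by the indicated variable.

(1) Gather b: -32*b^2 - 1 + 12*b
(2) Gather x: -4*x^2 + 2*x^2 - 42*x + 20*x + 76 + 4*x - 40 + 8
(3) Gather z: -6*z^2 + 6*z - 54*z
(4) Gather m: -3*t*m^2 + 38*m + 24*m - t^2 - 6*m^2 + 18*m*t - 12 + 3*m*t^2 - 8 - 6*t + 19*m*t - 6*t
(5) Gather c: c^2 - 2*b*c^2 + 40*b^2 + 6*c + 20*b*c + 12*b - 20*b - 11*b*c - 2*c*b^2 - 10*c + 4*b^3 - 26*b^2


(1) = -32*b^2 + 12*b - 1
(2) = -2*x^2 - 18*x + 44
(3) = -6*z^2 - 48*z
(4) = m^2*(-3*t - 6) + m*(3*t^2 + 37*t + 62) - t^2 - 12*t - 20
(5) = 4*b^3 + 14*b^2 - 8*b + c^2*(1 - 2*b) + c*(-2*b^2 + 9*b - 4)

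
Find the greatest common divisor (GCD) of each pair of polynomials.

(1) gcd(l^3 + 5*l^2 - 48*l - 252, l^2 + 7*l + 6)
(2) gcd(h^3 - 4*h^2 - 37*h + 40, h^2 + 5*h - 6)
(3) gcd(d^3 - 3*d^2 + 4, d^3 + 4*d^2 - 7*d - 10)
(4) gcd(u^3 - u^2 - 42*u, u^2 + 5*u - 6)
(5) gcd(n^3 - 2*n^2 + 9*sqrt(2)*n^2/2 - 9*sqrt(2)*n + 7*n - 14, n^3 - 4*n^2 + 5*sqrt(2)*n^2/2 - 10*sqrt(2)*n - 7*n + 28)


(1) = gcd((l - 7)*(l + 6)^2, (l + 1)*(l + 6)) = l + 6
(2) = h - 1
(3) = d^2 - d - 2
(4) = u + 6
(5) = gcd((n - 2)*(n + sqrt(2))*(n + 7*sqrt(2)/2), (n - 4)*(n - sqrt(2))*(n + 7*sqrt(2)/2)) = n + 7*sqrt(2)/2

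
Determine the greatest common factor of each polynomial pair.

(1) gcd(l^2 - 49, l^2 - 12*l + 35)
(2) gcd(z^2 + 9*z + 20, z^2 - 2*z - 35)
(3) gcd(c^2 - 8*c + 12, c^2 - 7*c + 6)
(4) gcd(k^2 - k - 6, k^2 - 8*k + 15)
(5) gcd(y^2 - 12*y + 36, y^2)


(1) = gcd((l - 7)*(l + 7), (l - 7)*(l - 5)) = l - 7
(2) = z + 5
(3) = c - 6
(4) = gcd((k - 3)*(k + 2), (k - 5)*(k - 3)) = k - 3
(5) = gcd((y - 6)^2, y^2) = 1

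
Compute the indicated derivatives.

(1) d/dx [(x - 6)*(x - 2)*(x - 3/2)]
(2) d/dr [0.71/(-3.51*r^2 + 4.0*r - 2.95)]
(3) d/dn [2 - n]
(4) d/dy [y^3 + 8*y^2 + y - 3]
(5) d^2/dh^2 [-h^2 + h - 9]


(1) = 3*x^2 - 19*x + 24
(2) = (4.9842*r - 2.84)/(3.51*r^2 - 4.0*r + 2.95)^2
(3) = -1
(4) = 3*y^2 + 16*y + 1
(5) = -2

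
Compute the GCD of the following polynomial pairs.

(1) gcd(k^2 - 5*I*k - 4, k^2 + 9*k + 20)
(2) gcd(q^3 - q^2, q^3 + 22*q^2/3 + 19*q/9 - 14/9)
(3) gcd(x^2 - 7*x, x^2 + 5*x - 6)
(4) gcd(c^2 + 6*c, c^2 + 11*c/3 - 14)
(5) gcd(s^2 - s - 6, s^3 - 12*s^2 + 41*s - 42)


(1) = gcd((k - 4*I)*(k - I), (k + 4)*(k + 5)) = 1
(2) = gcd(q^2*(q - 1), (q - 1/3)*(q + 2/3)*(q + 7)) = 1
(3) = gcd(x*(x - 7), (x - 1)*(x + 6)) = 1
(4) = c + 6
(5) = s - 3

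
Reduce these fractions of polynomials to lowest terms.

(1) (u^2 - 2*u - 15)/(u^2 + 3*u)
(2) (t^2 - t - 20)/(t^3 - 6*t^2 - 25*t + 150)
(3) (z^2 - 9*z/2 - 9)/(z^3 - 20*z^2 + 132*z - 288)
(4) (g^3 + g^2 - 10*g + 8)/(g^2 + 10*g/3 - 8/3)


(1) = (u - 5)/u
(2) = (t + 4)/(t^2 - t - 30)
(3) = (2*z + 3)/(2*z^2 - 28*z + 96)
(4) = (3*g^2 - 9*g + 6)/(3*g - 2)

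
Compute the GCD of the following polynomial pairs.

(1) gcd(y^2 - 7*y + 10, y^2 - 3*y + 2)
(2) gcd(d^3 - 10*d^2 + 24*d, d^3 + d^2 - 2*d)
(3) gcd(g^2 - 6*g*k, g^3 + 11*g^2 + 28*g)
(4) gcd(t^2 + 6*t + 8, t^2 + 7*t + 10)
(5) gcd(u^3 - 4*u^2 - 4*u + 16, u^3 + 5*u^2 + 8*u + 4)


(1) = y - 2
(2) = gcd(d*(d - 6)*(d - 4), d*(d - 1)*(d + 2)) = d
(3) = g
(4) = gcd((t + 2)*(t + 4), (t + 2)*(t + 5)) = t + 2
(5) = u + 2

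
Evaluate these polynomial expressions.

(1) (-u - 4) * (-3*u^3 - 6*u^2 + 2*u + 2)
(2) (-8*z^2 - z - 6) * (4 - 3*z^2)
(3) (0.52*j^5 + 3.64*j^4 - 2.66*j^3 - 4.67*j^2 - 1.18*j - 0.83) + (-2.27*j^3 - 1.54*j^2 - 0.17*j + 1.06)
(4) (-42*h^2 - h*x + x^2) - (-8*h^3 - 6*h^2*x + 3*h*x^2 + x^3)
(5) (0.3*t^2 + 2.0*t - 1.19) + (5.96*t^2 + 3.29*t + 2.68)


(1) = 3*u^4 + 18*u^3 + 22*u^2 - 10*u - 8
(2) = 24*z^4 + 3*z^3 - 14*z^2 - 4*z - 24
(3) = 0.52*j^5 + 3.64*j^4 - 4.93*j^3 - 6.21*j^2 - 1.35*j + 0.23
(4) = 8*h^3 + 6*h^2*x - 42*h^2 - 3*h*x^2 - h*x - x^3 + x^2
(5) = 6.26*t^2 + 5.29*t + 1.49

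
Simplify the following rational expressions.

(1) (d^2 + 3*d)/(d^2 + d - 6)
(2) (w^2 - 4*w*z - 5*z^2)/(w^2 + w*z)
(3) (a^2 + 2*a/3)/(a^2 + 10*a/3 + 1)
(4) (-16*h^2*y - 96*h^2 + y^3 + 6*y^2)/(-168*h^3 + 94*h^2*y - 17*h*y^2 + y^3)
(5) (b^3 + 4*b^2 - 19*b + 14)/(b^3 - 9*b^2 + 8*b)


(1) = d/(d - 2)
(2) = (w - 5*z)/w
(3) = (3*a^2 + 2*a)/(3*a^2 + 10*a + 3)
(4) = (4*h*y + 24*h + y^2 + 6*y)/(42*h^2 - 13*h*y + y^2)
(5) = (b^2 + 5*b - 14)/(b^2 - 8*b)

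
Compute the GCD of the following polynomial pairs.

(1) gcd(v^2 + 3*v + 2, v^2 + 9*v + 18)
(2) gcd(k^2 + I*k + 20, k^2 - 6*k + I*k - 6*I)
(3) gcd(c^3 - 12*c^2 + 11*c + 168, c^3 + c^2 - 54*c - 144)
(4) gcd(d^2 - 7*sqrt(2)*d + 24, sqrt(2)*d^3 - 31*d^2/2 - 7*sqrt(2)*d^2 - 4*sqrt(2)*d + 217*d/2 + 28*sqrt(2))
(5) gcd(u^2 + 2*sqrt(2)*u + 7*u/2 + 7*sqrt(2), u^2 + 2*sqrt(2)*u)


(1) = 1
(2) = 1
(3) = gcd((c - 8)*(c - 7)*(c + 3), (c - 8)*(c + 3)*(c + 6)) = c^2 - 5*c - 24
(4) = 1
(5) = u + 2*sqrt(2)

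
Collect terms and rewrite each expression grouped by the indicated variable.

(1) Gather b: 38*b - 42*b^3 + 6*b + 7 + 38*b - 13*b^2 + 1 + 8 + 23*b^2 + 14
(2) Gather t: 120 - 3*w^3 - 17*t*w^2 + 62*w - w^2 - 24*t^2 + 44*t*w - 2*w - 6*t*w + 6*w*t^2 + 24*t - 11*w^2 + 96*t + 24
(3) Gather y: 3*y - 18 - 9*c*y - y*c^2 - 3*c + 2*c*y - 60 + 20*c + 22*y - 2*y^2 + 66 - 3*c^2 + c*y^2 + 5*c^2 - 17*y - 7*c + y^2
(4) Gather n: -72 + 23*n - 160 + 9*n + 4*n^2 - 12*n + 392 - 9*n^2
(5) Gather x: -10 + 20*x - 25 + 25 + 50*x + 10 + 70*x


(1) = -42*b^3 + 10*b^2 + 82*b + 30
(2) = t^2*(6*w - 24) + t*(-17*w^2 + 38*w + 120) - 3*w^3 - 12*w^2 + 60*w + 144
(3) = 2*c^2 + 10*c + y^2*(c - 1) + y*(-c^2 - 7*c + 8) - 12
(4) = -5*n^2 + 20*n + 160
(5) = 140*x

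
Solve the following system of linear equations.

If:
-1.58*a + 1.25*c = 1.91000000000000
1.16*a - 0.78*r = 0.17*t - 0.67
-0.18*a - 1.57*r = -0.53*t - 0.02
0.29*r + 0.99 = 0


Then:
a = -4.59
c = -4.27
r = -3.41
t = -11.71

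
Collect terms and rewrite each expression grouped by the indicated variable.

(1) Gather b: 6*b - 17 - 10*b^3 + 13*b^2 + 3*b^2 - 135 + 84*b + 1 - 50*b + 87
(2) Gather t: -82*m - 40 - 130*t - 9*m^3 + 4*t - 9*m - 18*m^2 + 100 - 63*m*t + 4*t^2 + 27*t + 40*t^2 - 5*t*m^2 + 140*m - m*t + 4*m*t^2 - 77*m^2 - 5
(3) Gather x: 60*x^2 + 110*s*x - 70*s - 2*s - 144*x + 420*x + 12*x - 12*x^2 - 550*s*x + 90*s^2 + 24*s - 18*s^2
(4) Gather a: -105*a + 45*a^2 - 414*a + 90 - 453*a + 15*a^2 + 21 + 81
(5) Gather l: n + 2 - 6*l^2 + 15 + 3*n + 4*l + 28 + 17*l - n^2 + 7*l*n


(1) = -10*b^3 + 16*b^2 + 40*b - 64
(2) = -9*m^3 - 95*m^2 + 49*m + t^2*(4*m + 44) + t*(-5*m^2 - 64*m - 99) + 55
(3) = 72*s^2 - 48*s + 48*x^2 + x*(288 - 440*s)
(4) = 60*a^2 - 972*a + 192
(5) = -6*l^2 + l*(7*n + 21) - n^2 + 4*n + 45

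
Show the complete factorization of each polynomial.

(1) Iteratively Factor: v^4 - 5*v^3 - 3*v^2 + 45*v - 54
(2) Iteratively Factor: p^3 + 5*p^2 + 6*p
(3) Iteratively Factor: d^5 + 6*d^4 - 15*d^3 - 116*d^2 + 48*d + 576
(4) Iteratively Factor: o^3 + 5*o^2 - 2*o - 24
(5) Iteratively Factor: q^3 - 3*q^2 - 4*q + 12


(1) = (v - 3)*(v^3 - 2*v^2 - 9*v + 18) = (v - 3)^2*(v^2 + v - 6) = (v - 3)^2*(v - 2)*(v + 3)
(2) = (p)*(p^2 + 5*p + 6) = p*(p + 3)*(p + 2)
(3) = (d - 3)*(d^4 + 9*d^3 + 12*d^2 - 80*d - 192) = (d - 3)*(d + 4)*(d^3 + 5*d^2 - 8*d - 48) = (d - 3)*(d + 4)^2*(d^2 + d - 12) = (d - 3)*(d + 4)^3*(d - 3)
(4) = (o + 3)*(o^2 + 2*o - 8) = (o - 2)*(o + 3)*(o + 4)
(5) = (q + 2)*(q^2 - 5*q + 6) = (q - 3)*(q + 2)*(q - 2)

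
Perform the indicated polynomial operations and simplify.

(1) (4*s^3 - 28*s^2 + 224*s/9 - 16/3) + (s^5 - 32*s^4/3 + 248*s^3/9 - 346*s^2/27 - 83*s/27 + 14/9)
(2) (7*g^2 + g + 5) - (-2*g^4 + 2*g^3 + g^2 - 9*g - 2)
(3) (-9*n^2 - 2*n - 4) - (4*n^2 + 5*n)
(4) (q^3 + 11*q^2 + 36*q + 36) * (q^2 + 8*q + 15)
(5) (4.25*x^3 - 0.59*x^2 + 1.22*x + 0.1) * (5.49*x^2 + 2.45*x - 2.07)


(1) = s^5 - 32*s^4/3 + 284*s^3/9 - 1102*s^2/27 + 589*s/27 - 34/9
(2) = 2*g^4 - 2*g^3 + 6*g^2 + 10*g + 7
(3) = -13*n^2 - 7*n - 4
(4) = q^5 + 19*q^4 + 139*q^3 + 489*q^2 + 828*q + 540
(5) = 23.3325*x^5 + 7.1734*x^4 - 3.5452*x^3 + 4.7593*x^2 - 2.2804*x - 0.207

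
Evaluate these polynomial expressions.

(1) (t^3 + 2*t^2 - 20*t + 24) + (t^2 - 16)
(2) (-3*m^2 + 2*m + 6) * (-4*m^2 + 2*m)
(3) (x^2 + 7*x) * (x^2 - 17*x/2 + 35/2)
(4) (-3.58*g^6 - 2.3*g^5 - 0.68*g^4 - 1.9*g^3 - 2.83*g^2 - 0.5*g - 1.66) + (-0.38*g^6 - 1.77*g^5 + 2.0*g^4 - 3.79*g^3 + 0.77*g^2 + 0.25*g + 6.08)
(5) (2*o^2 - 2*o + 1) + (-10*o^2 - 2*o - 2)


(1) = t^3 + 3*t^2 - 20*t + 8
(2) = 12*m^4 - 14*m^3 - 20*m^2 + 12*m
(3) = x^4 - 3*x^3/2 - 42*x^2 + 245*x/2
(4) = -3.96*g^6 - 4.07*g^5 + 1.32*g^4 - 5.69*g^3 - 2.06*g^2 - 0.25*g + 4.42
(5) = -8*o^2 - 4*o - 1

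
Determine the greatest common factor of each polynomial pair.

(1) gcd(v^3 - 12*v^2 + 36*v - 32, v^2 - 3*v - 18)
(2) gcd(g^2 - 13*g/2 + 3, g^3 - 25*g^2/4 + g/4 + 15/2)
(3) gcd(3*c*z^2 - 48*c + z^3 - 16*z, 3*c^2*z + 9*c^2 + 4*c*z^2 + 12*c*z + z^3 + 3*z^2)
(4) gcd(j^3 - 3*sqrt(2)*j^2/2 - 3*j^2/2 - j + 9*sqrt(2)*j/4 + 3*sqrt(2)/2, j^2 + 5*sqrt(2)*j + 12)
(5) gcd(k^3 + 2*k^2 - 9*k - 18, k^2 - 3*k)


(1) = 1
(2) = g - 6
(3) = gcd((3*c + z)*(z - 4)*(z + 4), (c + z)*(3*c + z)*(z + 3)) = 3*c + z
(4) = gcd((j - 2)*(j + 1/2)*(j - 3*sqrt(2)/2), (j + 2*sqrt(2))*(j + 3*sqrt(2))) = 1
(5) = gcd((k - 3)*(k + 2)*(k + 3), k*(k - 3)) = k - 3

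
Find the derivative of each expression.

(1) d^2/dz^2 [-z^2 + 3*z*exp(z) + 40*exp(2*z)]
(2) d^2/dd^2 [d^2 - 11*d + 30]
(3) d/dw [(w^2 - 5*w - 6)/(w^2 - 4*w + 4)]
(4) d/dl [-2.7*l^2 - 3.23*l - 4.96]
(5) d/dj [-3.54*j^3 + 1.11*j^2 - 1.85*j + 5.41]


(1) = 3*z*exp(z) + 160*exp(2*z) + 6*exp(z) - 2
(2) = 2
(3) = (w + 22)/(w^3 - 6*w^2 + 12*w - 8)
(4) = -5.4*l - 3.23
(5) = -10.62*j^2 + 2.22*j - 1.85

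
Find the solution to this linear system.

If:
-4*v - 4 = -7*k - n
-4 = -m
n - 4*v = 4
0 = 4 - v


Then:
k = 0
m = 4
n = 20
v = 4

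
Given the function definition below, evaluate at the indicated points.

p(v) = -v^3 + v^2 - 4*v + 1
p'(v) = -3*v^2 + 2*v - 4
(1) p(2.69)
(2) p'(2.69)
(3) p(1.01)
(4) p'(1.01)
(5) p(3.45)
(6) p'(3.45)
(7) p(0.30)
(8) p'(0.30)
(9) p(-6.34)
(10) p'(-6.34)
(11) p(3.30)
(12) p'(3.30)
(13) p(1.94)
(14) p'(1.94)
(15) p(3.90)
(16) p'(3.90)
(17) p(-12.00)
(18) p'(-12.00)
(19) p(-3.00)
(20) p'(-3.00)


(1) = -21.99
(2) = -20.33
(3) = -3.05
(4) = -5.04
(5) = -41.96
(6) = -32.81
(7) = -0.14
(8) = -3.67
(9) = 321.40
(10) = -137.27
(11) = -37.25
(12) = -30.07
(13) = -10.30
(14) = -11.41
(15) = -58.71
(16) = -41.83
(17) = 1921.00
(18) = -460.00
(19) = 49.00
(20) = -37.00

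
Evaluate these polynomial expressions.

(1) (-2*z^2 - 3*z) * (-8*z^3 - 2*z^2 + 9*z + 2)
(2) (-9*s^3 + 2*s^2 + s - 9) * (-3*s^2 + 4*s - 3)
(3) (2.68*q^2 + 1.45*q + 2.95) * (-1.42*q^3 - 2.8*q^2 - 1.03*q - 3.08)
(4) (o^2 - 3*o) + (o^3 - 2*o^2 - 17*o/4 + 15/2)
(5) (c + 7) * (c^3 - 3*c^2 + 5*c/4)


(1) = 16*z^5 + 28*z^4 - 12*z^3 - 31*z^2 - 6*z
(2) = 27*s^5 - 42*s^4 + 32*s^3 + 25*s^2 - 39*s + 27
(3) = -3.8056*q^5 - 9.563*q^4 - 11.0094*q^3 - 18.0079*q^2 - 7.5045*q - 9.086
(4) = o^3 - o^2 - 29*o/4 + 15/2
(5) = c^4 + 4*c^3 - 79*c^2/4 + 35*c/4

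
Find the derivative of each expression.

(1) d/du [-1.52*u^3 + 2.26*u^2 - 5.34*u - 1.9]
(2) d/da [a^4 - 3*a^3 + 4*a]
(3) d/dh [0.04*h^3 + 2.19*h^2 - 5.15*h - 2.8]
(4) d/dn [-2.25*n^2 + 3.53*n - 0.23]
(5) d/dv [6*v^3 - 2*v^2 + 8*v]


(1) = -4.56*u^2 + 4.52*u - 5.34
(2) = 4*a^3 - 9*a^2 + 4
(3) = 0.12*h^2 + 4.38*h - 5.15
(4) = 3.53 - 4.5*n
(5) = 18*v^2 - 4*v + 8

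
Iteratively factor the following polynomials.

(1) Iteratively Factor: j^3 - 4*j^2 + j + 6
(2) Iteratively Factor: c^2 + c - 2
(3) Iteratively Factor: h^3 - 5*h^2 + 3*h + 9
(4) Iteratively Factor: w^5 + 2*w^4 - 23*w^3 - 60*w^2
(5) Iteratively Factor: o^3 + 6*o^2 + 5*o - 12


(1) = (j + 1)*(j^2 - 5*j + 6) = (j - 3)*(j + 1)*(j - 2)
(2) = (c - 1)*(c + 2)
(3) = (h + 1)*(h^2 - 6*h + 9) = (h - 3)*(h + 1)*(h - 3)
(4) = (w)*(w^4 + 2*w^3 - 23*w^2 - 60*w) = w*(w + 3)*(w^3 - w^2 - 20*w) = w^2*(w + 3)*(w^2 - w - 20) = w^2*(w + 3)*(w + 4)*(w - 5)
(5) = (o + 4)*(o^2 + 2*o - 3) = (o + 3)*(o + 4)*(o - 1)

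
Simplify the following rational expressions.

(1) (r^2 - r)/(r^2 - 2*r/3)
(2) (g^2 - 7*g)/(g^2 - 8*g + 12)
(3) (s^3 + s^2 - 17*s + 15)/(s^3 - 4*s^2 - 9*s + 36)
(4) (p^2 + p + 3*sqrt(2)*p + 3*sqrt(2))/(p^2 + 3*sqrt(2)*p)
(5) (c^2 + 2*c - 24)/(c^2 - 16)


(1) = (3*r - 3)/(3*r - 2)
(2) = (g^2 - 7*g)/(g^2 - 8*g + 12)
(3) = (s^2 + 4*s - 5)/(s^2 - s - 12)
(4) = (p + 1)/p
(5) = (c + 6)/(c + 4)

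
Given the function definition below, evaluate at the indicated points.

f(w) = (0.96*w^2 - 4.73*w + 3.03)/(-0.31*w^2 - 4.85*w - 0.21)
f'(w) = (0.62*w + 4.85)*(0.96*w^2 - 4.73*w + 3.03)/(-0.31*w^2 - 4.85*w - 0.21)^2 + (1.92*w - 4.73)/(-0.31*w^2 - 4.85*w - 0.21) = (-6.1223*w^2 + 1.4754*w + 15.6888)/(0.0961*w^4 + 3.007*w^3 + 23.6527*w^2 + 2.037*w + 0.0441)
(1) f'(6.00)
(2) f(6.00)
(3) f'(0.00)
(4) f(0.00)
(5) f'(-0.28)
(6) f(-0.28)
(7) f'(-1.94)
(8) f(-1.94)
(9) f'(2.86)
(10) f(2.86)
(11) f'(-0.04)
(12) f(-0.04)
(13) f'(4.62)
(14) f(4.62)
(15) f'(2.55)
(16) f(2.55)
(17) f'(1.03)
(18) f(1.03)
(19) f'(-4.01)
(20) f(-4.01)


(1) = -0.12
(2) = -0.23
(3) = 355.76
(4) = -14.43
(5) = 11.72
(6) = 3.94
(7) = -0.16
(8) = 1.97
(9) = -0.11
(10) = 0.16
(11) = 57401.52
(12) = -195.24
(13) = -0.13
(14) = -0.06
(15) = -0.10
(16) = 0.19
(17) = 0.35
(18) = 0.15
(19) = -0.44
(20) = 2.63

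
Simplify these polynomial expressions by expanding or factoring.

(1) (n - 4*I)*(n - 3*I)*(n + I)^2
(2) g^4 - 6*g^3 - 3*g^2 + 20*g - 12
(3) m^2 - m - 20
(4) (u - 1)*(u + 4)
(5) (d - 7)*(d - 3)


(1) = n^4 - 5*I*n^3 + n^2 - 17*I*n + 12
(2) = (g - 6)*(g - 1)^2*(g + 2)
(3) = (m - 5)*(m + 4)
(4) = u^2 + 3*u - 4
(5) = d^2 - 10*d + 21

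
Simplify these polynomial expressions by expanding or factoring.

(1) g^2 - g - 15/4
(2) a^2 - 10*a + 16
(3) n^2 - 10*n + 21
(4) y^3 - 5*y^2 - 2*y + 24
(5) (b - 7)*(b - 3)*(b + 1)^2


(1) = (g - 5/2)*(g + 3/2)
(2) = (a - 8)*(a - 2)
(3) = (n - 7)*(n - 3)
(4) = (y - 4)*(y - 3)*(y + 2)
(5) = b^4 - 8*b^3 + 2*b^2 + 32*b + 21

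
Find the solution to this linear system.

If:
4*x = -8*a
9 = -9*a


Then:
a = -1
x = 2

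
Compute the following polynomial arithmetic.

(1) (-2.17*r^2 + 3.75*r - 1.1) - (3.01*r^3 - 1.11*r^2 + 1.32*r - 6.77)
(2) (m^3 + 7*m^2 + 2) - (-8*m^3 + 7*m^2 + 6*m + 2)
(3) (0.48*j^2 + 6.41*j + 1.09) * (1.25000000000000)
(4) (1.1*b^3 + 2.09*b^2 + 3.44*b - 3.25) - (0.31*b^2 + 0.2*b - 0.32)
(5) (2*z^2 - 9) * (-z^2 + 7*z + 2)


(1) = -3.01*r^3 - 1.06*r^2 + 2.43*r + 5.67
(2) = 9*m^3 - 6*m
(3) = 0.6*j^2 + 8.0125*j + 1.3625
(4) = 1.1*b^3 + 1.78*b^2 + 3.24*b - 2.93
(5) = -2*z^4 + 14*z^3 + 13*z^2 - 63*z - 18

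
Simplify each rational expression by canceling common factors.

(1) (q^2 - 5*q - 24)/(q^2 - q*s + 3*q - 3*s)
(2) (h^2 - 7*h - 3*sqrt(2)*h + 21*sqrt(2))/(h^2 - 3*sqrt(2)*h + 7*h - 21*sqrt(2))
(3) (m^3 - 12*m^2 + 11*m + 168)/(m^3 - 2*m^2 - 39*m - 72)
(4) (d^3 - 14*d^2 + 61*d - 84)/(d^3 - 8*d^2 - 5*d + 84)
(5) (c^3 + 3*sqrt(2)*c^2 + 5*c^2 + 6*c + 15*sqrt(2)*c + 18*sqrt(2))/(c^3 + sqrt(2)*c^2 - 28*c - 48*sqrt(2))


(1) = (q - 8)/(q - s)
(2) = (h - 7)/(h + 7)
(3) = (m - 7)/(m + 3)
(4) = (d - 3)/(d + 3)
(5) = (c^2 + 5*c + 6)/(c^2 - 2*sqrt(2)*c - 16)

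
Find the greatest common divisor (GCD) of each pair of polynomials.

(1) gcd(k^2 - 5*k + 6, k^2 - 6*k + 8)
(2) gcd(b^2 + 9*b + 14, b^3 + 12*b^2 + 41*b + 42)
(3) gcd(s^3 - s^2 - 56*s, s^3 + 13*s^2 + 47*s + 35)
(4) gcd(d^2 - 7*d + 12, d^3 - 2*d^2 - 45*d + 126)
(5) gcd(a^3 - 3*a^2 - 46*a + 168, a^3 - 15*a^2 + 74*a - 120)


(1) = gcd((k - 3)*(k - 2), (k - 4)*(k - 2)) = k - 2
(2) = b^2 + 9*b + 14
(3) = gcd(s*(s - 8)*(s + 7), (s + 1)*(s + 5)*(s + 7)) = s + 7
(4) = d - 3
(5) = gcd((a - 6)*(a - 4)*(a + 7), (a - 6)*(a - 5)*(a - 4)) = a^2 - 10*a + 24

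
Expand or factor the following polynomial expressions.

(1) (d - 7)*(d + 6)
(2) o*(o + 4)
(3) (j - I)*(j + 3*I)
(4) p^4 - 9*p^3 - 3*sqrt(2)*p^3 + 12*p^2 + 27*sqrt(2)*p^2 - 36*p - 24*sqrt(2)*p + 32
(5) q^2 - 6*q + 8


(1) = d^2 - d - 42
(2) = o^2 + 4*o
(3) = j^2 + 2*I*j + 3
(4) = (p - 8)*(p - 1)*(p - 2*sqrt(2))*(p - sqrt(2))
(5) = (q - 4)*(q - 2)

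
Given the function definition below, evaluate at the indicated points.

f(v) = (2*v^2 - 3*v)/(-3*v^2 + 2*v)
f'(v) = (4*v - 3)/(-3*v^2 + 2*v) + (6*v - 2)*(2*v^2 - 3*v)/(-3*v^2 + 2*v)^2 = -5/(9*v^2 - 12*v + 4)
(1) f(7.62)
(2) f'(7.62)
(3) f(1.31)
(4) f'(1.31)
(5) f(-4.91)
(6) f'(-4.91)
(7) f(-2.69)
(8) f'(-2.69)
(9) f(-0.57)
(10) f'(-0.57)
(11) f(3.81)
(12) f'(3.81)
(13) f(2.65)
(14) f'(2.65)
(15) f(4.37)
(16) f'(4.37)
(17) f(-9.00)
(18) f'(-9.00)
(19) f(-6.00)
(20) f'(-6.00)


(1) = -0.59
(2) = -0.01
(3) = 0.20
(4) = -1.34
(5) = -0.77
(6) = -0.02
(7) = -0.83
(8) = -0.05
(9) = -1.12
(10) = -0.36
(11) = -0.49
(12) = -0.06
(13) = -0.39
(14) = -0.14
(15) = -0.52
(16) = -0.04
(17) = -0.72
(18) = -0.01
(19) = -0.75
(20) = -0.01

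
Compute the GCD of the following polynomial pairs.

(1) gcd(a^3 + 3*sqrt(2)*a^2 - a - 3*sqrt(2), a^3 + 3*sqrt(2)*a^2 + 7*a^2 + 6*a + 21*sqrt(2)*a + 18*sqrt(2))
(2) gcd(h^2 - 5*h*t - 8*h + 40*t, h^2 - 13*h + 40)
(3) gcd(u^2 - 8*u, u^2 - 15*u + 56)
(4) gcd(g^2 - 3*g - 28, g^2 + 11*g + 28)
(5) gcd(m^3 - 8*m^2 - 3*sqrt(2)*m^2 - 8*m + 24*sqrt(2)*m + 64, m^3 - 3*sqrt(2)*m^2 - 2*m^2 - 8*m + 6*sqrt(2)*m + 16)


(1) = gcd((a - 1)*(a + 1)*(a + 3*sqrt(2)), (a + 1)*(a + 6)*(a + 3*sqrt(2))) = a^2 + a*(1 + 3*sqrt(2)) + 3*sqrt(2)
(2) = gcd((h - 8)*(h - 5*t), (h - 8)*(h - 5)) = h - 8
(3) = gcd(u*(u - 8), (u - 8)*(u - 7)) = u - 8
(4) = gcd((g - 7)*(g + 4), (g + 4)*(g + 7)) = g + 4
(5) = gcd((m - 8)*(m - 4*sqrt(2))*(m + sqrt(2)), (m - 2)*(m - 4*sqrt(2))*(m + sqrt(2))) = m^2 - 3*sqrt(2)*m - 8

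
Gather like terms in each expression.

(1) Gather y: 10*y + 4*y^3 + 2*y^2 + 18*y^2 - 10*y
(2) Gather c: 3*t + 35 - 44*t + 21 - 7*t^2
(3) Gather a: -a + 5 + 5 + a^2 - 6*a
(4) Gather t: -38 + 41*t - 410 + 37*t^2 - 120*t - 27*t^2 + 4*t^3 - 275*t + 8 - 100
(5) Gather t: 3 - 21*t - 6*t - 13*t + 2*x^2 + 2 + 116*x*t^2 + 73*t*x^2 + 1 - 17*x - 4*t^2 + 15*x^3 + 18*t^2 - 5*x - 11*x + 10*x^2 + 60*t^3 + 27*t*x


(1) = 4*y^3 + 20*y^2
(2) = -7*t^2 - 41*t + 56
(3) = a^2 - 7*a + 10
(4) = 4*t^3 + 10*t^2 - 354*t - 540
(5) = 60*t^3 + t^2*(116*x + 14) + t*(73*x^2 + 27*x - 40) + 15*x^3 + 12*x^2 - 33*x + 6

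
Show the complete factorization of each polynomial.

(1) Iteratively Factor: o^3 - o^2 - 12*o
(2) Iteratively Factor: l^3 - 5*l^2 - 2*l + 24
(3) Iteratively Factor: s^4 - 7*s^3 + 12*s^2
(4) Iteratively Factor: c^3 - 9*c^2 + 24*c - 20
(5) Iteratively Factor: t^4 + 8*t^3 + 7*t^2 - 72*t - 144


(1) = (o + 3)*(o^2 - 4*o) = o*(o + 3)*(o - 4)
(2) = (l - 3)*(l^2 - 2*l - 8) = (l - 3)*(l + 2)*(l - 4)
(3) = (s)*(s^3 - 7*s^2 + 12*s) = s*(s - 3)*(s^2 - 4*s) = s^2*(s - 3)*(s - 4)
(4) = (c - 2)*(c^2 - 7*c + 10) = (c - 2)^2*(c - 5)
(5) = (t + 3)*(t^3 + 5*t^2 - 8*t - 48) = (t + 3)*(t + 4)*(t^2 + t - 12) = (t + 3)*(t + 4)^2*(t - 3)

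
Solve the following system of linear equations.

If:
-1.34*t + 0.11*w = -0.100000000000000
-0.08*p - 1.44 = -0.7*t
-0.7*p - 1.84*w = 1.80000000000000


Then:
p = -14.18
t = 0.44
w = 4.41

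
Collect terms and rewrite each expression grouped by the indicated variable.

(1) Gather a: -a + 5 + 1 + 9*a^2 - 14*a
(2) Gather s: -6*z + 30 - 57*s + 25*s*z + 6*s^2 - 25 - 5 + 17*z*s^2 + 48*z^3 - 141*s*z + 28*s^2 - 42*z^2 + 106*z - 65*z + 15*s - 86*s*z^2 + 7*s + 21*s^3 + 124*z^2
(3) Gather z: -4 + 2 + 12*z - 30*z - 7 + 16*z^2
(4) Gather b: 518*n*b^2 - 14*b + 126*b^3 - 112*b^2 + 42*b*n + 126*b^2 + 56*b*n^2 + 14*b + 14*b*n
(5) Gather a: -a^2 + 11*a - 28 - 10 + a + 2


(1) = 9*a^2 - 15*a + 6
(2) = 21*s^3 + s^2*(17*z + 34) + s*(-86*z^2 - 116*z - 35) + 48*z^3 + 82*z^2 + 35*z
(3) = 16*z^2 - 18*z - 9
(4) = 126*b^3 + b^2*(518*n + 14) + b*(56*n^2 + 56*n)
(5) = -a^2 + 12*a - 36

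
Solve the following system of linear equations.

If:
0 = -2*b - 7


Then:
b = -7/2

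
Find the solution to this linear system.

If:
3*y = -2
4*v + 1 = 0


Then:
v = -1/4
y = -2/3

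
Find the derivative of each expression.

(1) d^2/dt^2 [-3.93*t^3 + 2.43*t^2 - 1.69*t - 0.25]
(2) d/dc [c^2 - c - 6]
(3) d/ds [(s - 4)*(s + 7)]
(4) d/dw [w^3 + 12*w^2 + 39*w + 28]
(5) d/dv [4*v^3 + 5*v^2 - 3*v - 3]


(1) = 4.86 - 23.58*t
(2) = 2*c - 1
(3) = 2*s + 3
(4) = 3*w^2 + 24*w + 39
(5) = 12*v^2 + 10*v - 3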